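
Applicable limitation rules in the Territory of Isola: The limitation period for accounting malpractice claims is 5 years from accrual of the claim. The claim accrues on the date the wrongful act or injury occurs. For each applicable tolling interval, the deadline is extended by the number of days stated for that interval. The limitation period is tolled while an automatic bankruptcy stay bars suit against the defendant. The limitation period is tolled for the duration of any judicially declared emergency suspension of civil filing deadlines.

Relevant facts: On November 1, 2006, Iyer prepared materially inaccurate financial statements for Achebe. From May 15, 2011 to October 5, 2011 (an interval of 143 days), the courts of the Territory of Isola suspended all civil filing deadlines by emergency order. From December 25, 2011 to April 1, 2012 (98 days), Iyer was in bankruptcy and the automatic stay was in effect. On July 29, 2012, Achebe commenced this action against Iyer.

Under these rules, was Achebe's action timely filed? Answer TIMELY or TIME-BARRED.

TIME-BARRED

The limitation period began to run on November 1, 2006.
The untolled deadline — 5 years after November 1, 2006 — is November 1, 2011.
The period was tolled for 143 days by the emergency suspension of filing deadlines (May 15, 2011 to October 5, 2011), pushing the deadline to March 23, 2012.
The period was tolled for 98 days by the automatic bankruptcy stay (December 25, 2011 to April 1, 2012), pushing the deadline to June 29, 2012.
Achebe filed on July 29, 2012, after the June 29, 2012 deadline, so the action is time-barred.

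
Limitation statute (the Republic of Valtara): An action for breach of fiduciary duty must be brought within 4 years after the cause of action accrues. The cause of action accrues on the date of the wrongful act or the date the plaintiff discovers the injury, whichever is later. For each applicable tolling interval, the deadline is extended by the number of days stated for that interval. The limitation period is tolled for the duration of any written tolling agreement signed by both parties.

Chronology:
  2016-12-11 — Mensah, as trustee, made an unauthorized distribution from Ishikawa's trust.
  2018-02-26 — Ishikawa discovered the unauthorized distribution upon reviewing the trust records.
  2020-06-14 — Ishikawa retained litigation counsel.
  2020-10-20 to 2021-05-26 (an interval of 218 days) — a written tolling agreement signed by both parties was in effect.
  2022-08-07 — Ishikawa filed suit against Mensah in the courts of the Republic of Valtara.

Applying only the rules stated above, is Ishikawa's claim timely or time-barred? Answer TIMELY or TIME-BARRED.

TIMELY

The claim accrued on 2018-02-26 — the later of the 2016-12-11 act and the 2018-02-26 discovery.
4 years from 2018-02-26 is 2022-02-26.
The period was tolled for 218 days by the written tolling agreement (2020-10-20 to 2021-05-26), pushing the deadline to 2022-10-02.
None of the other events listed affects the running of the period under the stated rules.
The 2022-08-07 filing precedes the 2022-10-02 deadline; the claim is timely.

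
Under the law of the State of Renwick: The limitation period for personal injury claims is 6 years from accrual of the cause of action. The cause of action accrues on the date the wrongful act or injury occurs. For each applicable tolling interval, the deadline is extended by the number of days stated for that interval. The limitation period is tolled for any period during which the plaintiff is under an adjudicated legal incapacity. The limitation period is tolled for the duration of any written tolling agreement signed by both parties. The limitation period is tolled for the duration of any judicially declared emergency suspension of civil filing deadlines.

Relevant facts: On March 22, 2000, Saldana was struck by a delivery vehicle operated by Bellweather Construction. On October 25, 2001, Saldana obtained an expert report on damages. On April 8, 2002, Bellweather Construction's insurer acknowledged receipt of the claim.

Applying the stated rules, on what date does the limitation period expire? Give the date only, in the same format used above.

The limitation period began to run on March 22, 2000.
Adding the 6 years base period to March 22, 2000 gives a deadline of March 22, 2006, before any tolling.
None of the other events listed affects the running of the period under the stated rules.

March 22, 2006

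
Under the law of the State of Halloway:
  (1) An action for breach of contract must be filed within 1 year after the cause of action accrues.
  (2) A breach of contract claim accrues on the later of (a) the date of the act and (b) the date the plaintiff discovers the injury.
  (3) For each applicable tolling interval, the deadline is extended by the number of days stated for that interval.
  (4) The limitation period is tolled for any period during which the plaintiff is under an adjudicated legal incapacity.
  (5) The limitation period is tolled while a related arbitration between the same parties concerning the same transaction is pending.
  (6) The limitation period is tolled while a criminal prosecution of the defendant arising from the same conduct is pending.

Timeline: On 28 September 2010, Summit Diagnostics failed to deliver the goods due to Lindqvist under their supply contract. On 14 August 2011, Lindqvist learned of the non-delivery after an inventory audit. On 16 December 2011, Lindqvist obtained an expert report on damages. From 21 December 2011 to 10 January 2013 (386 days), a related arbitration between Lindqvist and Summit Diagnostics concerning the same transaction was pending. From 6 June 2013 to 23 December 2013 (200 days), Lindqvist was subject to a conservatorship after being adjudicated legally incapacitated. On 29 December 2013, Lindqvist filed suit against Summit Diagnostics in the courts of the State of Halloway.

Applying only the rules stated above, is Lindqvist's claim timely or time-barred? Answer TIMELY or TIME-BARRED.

Because discovery on 14 August 2011 post-dates the 28 September 2010 act, accrual under the later-of rule falls on 14 August 2011.
The untolled deadline — 1 year after 14 August 2011 — is 14 August 2012.
The period was tolled for 386 days by the pending related arbitration (21 December 2011 to 10 January 2013), pushing the deadline to 4 September 2013.
The plaintiff's legal incapacity from 6 June 2013 to 23 December 2013 tolled the period for 200 days, extending the deadline to 23 March 2014.
The other events in the timeline have no effect on the limitation period under the stated rules.
The 29 December 2013 filing precedes the 23 March 2014 deadline; the claim is timely.

TIMELY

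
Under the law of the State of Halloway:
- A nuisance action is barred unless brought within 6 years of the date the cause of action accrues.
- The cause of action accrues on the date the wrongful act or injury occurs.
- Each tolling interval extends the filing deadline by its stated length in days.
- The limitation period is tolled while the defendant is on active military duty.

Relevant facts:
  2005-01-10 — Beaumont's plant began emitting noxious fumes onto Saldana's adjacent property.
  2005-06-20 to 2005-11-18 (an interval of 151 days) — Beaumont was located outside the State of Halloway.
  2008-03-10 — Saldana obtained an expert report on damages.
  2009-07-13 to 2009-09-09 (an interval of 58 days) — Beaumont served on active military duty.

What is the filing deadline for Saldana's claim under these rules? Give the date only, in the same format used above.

2011-03-09

The limitation period began to run on 2005-01-10.
Adding the 6 years base period to 2005-01-10 gives a deadline of 2011-01-10, before any tolling.
The period was tolled for 58 days by the defendant's active military service (2009-07-13 to 2009-09-09), pushing the deadline to 2011-03-09.
Although the defendant's absence ran from 2005-06-20 to 2005-11-18, the stated rules do not make that a tolling event, so it is disregarded.
None of the other events listed affects the running of the period under the stated rules.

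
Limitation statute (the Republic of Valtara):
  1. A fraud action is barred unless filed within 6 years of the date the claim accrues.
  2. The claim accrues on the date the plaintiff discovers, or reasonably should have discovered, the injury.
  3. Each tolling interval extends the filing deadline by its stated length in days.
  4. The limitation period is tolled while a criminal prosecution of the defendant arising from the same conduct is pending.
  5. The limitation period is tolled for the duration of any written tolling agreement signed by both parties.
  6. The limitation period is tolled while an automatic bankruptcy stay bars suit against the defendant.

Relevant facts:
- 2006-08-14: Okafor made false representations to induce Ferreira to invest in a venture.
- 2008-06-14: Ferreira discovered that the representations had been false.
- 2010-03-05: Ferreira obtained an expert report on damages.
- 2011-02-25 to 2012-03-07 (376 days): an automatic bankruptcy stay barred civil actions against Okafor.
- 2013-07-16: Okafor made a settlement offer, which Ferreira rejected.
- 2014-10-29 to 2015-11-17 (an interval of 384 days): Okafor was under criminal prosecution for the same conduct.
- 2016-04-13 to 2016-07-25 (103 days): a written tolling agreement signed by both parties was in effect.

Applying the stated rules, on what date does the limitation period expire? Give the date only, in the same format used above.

Accrual is tied to discovery, so the period began on 2008-06-14 rather than on 2006-08-14 when the act occurred.
Adding the 6 years base period to 2008-06-14 gives a deadline of 2014-06-14, before any tolling.
Because the automatic bankruptcy stay ran from 2011-02-25 to 2012-03-07, the deadline is extended by 376 days to 2015-06-25.
The pending criminal prosecution from 2014-10-29 to 2015-11-17 tolled the period for 384 days, extending the deadline to 2016-07-13.
The written tolling agreement from 2016-04-13 to 2016-07-25 tolled the period for 103 days, extending the deadline to 2016-10-24.
The other events in the timeline have no effect on the limitation period under the stated rules.

2016-10-24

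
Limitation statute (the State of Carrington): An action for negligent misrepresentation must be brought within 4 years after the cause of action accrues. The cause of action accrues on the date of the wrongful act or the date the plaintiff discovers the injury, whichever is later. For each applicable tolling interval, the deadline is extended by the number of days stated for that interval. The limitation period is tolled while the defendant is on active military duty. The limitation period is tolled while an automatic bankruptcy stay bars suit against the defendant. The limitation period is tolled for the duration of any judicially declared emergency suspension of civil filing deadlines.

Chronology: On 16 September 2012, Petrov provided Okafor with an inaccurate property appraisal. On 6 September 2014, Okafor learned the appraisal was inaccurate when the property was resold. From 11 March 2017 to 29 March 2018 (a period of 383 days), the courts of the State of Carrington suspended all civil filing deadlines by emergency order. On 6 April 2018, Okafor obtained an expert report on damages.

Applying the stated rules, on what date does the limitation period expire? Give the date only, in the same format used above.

24 September 2019

Taking the later of the act (16 September 2012) and discovery (6 September 2014), the claim accrued on 6 September 2014.
4 years from 6 September 2014 is 6 September 2018.
Because the emergency suspension of filing deadlines ran from 11 March 2017 to 29 March 2018, the deadline is extended by 383 days to 24 September 2019.
The other events in the timeline have no effect on the limitation period under the stated rules.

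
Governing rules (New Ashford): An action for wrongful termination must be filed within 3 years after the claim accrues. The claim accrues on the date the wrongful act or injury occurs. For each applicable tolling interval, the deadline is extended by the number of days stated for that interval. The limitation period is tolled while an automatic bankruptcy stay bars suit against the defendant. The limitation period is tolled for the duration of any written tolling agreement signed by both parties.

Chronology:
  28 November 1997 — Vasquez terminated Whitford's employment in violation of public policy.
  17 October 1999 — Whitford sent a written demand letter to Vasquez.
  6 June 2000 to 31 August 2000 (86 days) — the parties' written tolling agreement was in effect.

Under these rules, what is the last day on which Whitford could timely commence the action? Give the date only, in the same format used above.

The limitation period began to run on 28 November 1997.
3 years from 28 November 1997 is 28 November 2000.
The written tolling agreement from 6 June 2000 to 31 August 2000 tolled the period for 86 days, extending the deadline to 22 February 2001.
Nothing else in the chronology tolls or restarts the period.

22 February 2001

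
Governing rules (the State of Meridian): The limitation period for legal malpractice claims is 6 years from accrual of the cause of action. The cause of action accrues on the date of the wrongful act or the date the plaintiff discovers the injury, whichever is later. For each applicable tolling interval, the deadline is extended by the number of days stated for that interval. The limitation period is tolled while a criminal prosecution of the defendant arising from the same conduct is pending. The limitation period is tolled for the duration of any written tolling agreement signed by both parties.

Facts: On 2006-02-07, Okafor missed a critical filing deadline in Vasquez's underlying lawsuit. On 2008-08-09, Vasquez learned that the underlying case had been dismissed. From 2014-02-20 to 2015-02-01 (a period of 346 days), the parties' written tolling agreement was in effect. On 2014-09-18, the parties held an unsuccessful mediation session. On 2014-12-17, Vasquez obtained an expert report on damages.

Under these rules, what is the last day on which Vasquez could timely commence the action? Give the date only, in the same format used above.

2015-07-21

Taking the later of the act (2006-02-07) and discovery (2008-08-09), the claim accrued on 2008-08-09.
Adding the 6 years base period to 2008-08-09 gives a deadline of 2014-08-09, before any tolling.
The period was tolled for 346 days by the written tolling agreement (2014-02-20 to 2015-02-01), pushing the deadline to 2015-07-21.
The other events in the timeline have no effect on the limitation period under the stated rules.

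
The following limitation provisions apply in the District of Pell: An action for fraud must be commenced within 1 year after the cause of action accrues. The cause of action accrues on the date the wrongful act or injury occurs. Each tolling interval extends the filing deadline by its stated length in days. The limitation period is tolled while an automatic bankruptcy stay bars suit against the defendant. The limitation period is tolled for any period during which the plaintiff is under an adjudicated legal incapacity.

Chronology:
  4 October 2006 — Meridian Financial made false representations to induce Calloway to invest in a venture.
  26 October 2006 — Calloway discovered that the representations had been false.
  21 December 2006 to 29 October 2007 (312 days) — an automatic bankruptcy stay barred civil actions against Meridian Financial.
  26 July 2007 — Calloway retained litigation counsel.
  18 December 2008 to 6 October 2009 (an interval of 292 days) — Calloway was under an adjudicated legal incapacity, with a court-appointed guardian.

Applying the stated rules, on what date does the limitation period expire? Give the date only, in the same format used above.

11 August 2008

Accrual is governed by the date of the act, so the period began to run on 4 October 2006; the later discovery on 26 October 2006 is irrelevant under the stated rule.
The untolled deadline — 1 year after 4 October 2006 — is 4 October 2007.
Because the automatic bankruptcy stay ran from 21 December 2006 to 29 October 2007, the deadline is extended by 312 days to 11 August 2008.
The plaintiff's legal incapacity from 18 December 2008 to 6 October 2009 began after the period had already run on 11 August 2008, so it has no tolling effect.
None of the other events listed affects the running of the period under the stated rules.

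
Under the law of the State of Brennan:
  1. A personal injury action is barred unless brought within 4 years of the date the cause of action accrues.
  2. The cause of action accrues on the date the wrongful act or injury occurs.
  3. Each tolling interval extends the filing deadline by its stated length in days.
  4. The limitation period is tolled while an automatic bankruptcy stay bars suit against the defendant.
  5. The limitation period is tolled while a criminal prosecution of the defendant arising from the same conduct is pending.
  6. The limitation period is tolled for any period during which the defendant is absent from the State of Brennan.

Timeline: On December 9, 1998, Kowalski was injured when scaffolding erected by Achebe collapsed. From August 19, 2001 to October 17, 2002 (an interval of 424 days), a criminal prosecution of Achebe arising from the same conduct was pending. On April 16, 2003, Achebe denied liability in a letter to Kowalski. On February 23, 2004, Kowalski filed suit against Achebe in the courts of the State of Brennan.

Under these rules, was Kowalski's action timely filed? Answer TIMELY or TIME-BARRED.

The claim accrued on December 9, 1998, when the wrongful act occurred.
Adding the 4 years base period to December 9, 1998 gives a deadline of December 9, 2002, before any tolling.
Because the pending criminal prosecution ran from August 19, 2001 to October 17, 2002, the deadline is extended by 424 days to February 6, 2004.
None of the other events listed affects the running of the period under the stated rules.
The February 23, 2004 filing falls after the February 6, 2004 deadline; the claim is time-barred.

TIME-BARRED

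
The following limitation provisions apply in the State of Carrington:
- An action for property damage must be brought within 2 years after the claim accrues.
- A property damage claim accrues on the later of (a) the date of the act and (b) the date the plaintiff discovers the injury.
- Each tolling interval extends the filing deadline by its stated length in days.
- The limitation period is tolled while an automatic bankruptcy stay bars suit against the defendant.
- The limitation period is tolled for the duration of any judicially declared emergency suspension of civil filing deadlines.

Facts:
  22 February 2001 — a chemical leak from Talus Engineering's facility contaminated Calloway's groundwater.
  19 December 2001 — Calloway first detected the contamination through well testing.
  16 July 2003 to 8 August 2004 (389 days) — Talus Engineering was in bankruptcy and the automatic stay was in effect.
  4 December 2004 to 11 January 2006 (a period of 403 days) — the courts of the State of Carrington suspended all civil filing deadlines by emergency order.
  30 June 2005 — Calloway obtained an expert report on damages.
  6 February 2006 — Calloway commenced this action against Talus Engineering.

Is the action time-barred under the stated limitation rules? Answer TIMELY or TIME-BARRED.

TIMELY

Because discovery on 19 December 2001 post-dates the 22 February 2001 act, accrual under the later-of rule falls on 19 December 2001.
Adding the 2 years base period to 19 December 2001 gives a deadline of 19 December 2003, before any tolling.
Because the automatic bankruptcy stay ran from 16 July 2003 to 8 August 2004, the deadline is extended by 389 days to 11 January 2005.
The emergency suspension of filing deadlines from 4 December 2004 to 11 January 2006 tolled the period for 403 days, extending the deadline to 18 February 2006.
The other events in the timeline have no effect on the limitation period under the stated rules.
Filing on 6 February 2006 beat the 18 February 2006 deadline — the action is timely.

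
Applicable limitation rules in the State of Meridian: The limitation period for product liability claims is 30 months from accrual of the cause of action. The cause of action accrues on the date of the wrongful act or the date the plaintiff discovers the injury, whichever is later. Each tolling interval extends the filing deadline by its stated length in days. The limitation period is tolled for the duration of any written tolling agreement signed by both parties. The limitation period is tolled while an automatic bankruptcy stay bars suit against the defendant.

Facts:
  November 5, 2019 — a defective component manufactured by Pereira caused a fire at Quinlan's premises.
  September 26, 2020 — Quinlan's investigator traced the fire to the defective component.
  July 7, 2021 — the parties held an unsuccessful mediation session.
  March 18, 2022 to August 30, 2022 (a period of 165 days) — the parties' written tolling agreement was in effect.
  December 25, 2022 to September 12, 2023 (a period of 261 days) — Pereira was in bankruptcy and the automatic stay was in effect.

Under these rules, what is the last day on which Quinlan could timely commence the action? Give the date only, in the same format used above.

Taking the later of the act (November 5, 2019) and discovery (September 26, 2020), the claim accrued on September 26, 2020.
30 months from September 26, 2020 is March 26, 2023.
Because the written tolling agreement ran from March 18, 2022 to August 30, 2022, the deadline is extended by 165 days to September 7, 2023.
Because the automatic bankruptcy stay ran from December 25, 2022 to September 12, 2023, the deadline is extended by 261 days to May 25, 2024.
The other events in the timeline have no effect on the limitation period under the stated rules.

May 25, 2024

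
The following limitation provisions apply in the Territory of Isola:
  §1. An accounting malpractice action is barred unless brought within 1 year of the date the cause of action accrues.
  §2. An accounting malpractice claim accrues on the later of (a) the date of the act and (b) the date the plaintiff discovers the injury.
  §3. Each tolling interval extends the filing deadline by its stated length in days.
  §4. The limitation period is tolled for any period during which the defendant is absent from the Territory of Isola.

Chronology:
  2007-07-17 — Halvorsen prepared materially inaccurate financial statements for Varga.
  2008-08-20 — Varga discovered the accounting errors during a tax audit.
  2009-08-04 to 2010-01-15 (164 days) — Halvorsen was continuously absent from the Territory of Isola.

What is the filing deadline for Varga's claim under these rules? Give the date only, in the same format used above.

Taking the later of the act (2007-07-17) and discovery (2008-08-20), the claim accrued on 2008-08-20.
The untolled deadline — 1 year after 2008-08-20 — is 2009-08-20.
The defendant's absence from the jurisdiction from 2009-08-04 to 2010-01-15 tolled the period for 164 days, extending the deadline to 2010-01-31.

2010-01-31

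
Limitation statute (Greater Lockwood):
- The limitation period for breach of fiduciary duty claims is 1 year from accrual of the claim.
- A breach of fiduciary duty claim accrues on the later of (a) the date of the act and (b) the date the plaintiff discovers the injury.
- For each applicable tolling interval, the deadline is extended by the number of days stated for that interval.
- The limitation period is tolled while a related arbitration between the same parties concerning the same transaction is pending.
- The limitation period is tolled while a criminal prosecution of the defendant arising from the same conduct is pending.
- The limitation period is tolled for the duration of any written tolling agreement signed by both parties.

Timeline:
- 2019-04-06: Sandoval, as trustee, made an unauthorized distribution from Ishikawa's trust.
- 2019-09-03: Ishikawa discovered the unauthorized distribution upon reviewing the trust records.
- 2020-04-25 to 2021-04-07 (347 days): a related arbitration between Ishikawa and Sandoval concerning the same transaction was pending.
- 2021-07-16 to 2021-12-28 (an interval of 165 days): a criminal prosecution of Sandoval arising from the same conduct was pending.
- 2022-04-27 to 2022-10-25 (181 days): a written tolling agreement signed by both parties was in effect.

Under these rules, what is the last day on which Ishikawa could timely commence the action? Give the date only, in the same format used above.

2022-01-28

The claim accrued on 2019-09-03 — the later of the 2019-04-06 act and the 2019-09-03 discovery.
Adding the 1 year base period to 2019-09-03 gives a deadline of 2020-09-03, before any tolling.
Because the pending related arbitration ran from 2020-04-25 to 2021-04-07, the deadline is extended by 347 days to 2021-08-16.
The pending criminal prosecution from 2021-07-16 to 2021-12-28 tolled the period for 165 days, extending the deadline to 2022-01-28.
By the time the written tolling agreement began on 2022-04-27, the limitation period had already expired on 2022-01-28; that interval cannot revive it.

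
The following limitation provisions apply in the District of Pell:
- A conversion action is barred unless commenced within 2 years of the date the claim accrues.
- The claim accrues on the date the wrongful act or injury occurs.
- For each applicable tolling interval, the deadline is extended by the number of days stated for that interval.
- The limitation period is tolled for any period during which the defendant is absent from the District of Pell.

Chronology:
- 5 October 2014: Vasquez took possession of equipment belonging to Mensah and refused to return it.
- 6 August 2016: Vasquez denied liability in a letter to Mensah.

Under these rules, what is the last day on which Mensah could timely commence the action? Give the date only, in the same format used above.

The limitation period began to run on 5 October 2014.
Adding the 2 years base period to 5 October 2014 gives a deadline of 5 October 2016, before any tolling.
None of the other events listed affects the running of the period under the stated rules.

5 October 2016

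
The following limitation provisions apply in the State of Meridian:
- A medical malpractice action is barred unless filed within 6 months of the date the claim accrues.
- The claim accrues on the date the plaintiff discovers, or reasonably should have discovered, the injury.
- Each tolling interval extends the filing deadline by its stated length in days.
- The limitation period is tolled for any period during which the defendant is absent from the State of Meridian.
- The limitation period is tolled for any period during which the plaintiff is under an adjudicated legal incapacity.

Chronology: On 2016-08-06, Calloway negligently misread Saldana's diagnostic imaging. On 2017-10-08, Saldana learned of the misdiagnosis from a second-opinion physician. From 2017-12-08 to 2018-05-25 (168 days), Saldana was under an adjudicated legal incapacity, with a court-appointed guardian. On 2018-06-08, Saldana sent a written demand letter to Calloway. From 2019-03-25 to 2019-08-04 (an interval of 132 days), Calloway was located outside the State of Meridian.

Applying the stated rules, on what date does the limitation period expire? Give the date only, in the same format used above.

2018-09-23

Accrual is tied to discovery, so the period began on 2017-10-08 rather than on 2016-08-06 when the act occurred.
6 months from 2017-10-08 is 2018-04-08.
The period was tolled for 168 days by the plaintiff's legal incapacity (2017-12-08 to 2018-05-25), pushing the deadline to 2018-09-23.
The defendant's absence from the jurisdiction starting 2019-03-25 came too late — the period had run on 2018-09-23 — and so does not extend the deadline.
None of the other events listed affects the running of the period under the stated rules.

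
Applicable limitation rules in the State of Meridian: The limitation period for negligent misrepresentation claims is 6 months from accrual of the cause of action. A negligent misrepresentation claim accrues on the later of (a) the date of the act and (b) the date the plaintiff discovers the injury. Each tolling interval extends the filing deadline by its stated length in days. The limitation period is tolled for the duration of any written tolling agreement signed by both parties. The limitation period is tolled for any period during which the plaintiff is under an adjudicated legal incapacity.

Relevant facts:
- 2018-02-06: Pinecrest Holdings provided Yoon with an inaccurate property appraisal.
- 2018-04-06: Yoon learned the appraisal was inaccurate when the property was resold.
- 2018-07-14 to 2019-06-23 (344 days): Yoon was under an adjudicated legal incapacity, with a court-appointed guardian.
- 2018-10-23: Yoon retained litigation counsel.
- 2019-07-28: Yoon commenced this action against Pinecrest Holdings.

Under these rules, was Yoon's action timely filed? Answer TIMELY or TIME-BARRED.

TIMELY

Because discovery on 2018-04-06 post-dates the 2018-02-06 act, accrual under the later-of rule falls on 2018-04-06.
The untolled deadline — 6 months after 2018-04-06 — is 2018-10-06.
The period was tolled for 344 days by the plaintiff's legal incapacity (2018-07-14 to 2019-06-23), pushing the deadline to 2019-09-15.
The other events in the timeline have no effect on the limitation period under the stated rules.
Yoon filed on 2019-07-28, before the 2019-09-15 deadline, so the action is timely.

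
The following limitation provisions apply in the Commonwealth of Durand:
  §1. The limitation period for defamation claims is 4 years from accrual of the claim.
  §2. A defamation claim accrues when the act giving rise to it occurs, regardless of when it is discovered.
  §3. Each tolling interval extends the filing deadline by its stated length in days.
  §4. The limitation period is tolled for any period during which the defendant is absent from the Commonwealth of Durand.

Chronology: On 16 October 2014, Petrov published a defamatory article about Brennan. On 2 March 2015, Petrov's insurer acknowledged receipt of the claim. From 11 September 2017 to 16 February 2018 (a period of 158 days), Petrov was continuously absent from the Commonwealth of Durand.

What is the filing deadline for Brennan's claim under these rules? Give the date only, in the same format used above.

23 March 2019

The claim accrued on 16 October 2014, the date of the act.
4 years from 16 October 2014 is 16 October 2018.
Because the defendant's absence from the jurisdiction ran from 11 September 2017 to 16 February 2018, the deadline is extended by 158 days to 23 March 2019.
None of the other events listed affects the running of the period under the stated rules.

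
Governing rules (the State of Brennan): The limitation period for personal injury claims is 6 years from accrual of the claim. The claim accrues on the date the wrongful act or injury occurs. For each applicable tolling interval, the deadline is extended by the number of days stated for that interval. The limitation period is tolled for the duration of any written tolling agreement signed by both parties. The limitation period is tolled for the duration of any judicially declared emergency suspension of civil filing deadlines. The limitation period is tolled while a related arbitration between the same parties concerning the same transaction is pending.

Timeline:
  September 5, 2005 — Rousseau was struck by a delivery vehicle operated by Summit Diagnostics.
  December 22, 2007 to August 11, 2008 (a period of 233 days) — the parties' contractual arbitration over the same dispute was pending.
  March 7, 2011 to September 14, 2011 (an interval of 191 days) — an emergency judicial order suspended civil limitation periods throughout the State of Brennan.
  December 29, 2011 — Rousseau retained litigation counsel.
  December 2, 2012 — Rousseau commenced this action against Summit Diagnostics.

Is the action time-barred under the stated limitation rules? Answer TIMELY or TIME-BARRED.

The limitation period began to run on September 5, 2005.
6 years from September 5, 2005 is September 5, 2011.
Because the pending related arbitration ran from December 22, 2007 to August 11, 2008, the deadline is extended by 233 days to April 25, 2012.
The emergency suspension of filing deadlines from March 7, 2011 to September 14, 2011 tolled the period for 191 days, extending the deadline to November 2, 2012.
Nothing else in the chronology tolls or restarts the period.
The December 2, 2012 filing falls after the November 2, 2012 deadline; the claim is time-barred.

TIME-BARRED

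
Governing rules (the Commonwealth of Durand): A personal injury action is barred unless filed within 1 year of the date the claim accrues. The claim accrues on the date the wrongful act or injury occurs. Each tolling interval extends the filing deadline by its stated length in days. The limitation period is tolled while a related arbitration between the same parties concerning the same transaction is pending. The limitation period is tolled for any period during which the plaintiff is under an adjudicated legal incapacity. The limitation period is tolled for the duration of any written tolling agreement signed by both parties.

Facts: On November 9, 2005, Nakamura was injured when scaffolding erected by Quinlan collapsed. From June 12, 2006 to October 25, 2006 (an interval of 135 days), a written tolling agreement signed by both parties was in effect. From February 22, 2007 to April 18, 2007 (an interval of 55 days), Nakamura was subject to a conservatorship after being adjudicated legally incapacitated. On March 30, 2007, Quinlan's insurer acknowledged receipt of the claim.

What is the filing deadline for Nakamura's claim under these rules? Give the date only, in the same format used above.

The limitation period began to run on November 9, 2005.
1 year from November 9, 2005 is November 9, 2006.
The written tolling agreement from June 12, 2006 to October 25, 2006 tolled the period for 135 days, extending the deadline to March 24, 2007.
Because the plaintiff's legal incapacity ran from February 22, 2007 to April 18, 2007, the deadline is extended by 55 days to May 18, 2007.
Nothing else in the chronology tolls or restarts the period.

May 18, 2007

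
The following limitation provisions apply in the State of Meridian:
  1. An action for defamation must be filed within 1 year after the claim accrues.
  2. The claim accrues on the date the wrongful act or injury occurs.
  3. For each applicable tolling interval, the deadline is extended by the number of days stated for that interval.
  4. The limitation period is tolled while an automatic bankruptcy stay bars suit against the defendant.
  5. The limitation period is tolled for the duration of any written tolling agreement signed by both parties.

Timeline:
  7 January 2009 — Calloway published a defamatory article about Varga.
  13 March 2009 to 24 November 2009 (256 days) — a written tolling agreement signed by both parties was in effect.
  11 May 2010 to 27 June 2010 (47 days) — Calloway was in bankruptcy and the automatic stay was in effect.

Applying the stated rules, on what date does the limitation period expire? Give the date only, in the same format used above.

The claim accrued on 7 January 2009, when the wrongful act occurred.
1 year from 7 January 2009 is 7 January 2010.
The period was tolled for 256 days by the written tolling agreement (13 March 2009 to 24 November 2009), pushing the deadline to 20 September 2010.
The period was tolled for 47 days by the automatic bankruptcy stay (11 May 2010 to 27 June 2010), pushing the deadline to 6 November 2010.

6 November 2010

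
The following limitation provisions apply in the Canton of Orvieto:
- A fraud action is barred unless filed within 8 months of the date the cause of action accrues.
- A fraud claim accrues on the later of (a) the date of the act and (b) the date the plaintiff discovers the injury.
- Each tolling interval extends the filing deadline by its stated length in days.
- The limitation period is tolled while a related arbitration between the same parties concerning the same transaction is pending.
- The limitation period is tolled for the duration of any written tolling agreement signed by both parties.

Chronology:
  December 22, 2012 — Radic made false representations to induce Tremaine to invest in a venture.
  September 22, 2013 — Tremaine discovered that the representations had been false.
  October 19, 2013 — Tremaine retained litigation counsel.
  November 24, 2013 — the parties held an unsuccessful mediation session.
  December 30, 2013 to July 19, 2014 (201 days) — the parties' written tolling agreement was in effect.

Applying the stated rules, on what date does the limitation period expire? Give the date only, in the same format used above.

December 9, 2014

The claim accrued on September 22, 2013 — the later of the December 22, 2012 act and the September 22, 2013 discovery.
The untolled deadline — 8 months after September 22, 2013 — is May 22, 2014.
Because the written tolling agreement ran from December 30, 2013 to July 19, 2014, the deadline is extended by 201 days to December 9, 2014.
The other events in the timeline have no effect on the limitation period under the stated rules.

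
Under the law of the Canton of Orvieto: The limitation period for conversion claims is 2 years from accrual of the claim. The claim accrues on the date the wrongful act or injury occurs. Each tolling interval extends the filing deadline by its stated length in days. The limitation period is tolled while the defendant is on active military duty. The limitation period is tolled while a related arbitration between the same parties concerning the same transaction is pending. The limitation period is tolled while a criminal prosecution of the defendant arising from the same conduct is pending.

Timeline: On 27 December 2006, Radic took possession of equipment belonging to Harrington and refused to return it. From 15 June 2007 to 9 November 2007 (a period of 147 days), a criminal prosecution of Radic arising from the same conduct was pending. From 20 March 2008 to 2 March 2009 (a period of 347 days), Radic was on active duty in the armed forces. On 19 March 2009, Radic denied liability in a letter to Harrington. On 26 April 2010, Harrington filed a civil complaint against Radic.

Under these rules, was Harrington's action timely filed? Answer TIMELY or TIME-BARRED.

TIMELY

The claim accrued on 27 December 2006, when the wrongful act occurred.
Adding the 2 years base period to 27 December 2006 gives a deadline of 27 December 2008, before any tolling.
The period was tolled for 147 days by the pending criminal prosecution (15 June 2007 to 9 November 2007), pushing the deadline to 23 May 2009.
The defendant's active military service from 20 March 2008 to 2 March 2009 tolled the period for 347 days, extending the deadline to 5 May 2010.
None of the other events listed affects the running of the period under the stated rules.
Filing on 26 April 2010 beat the 5 May 2010 deadline — the action is timely.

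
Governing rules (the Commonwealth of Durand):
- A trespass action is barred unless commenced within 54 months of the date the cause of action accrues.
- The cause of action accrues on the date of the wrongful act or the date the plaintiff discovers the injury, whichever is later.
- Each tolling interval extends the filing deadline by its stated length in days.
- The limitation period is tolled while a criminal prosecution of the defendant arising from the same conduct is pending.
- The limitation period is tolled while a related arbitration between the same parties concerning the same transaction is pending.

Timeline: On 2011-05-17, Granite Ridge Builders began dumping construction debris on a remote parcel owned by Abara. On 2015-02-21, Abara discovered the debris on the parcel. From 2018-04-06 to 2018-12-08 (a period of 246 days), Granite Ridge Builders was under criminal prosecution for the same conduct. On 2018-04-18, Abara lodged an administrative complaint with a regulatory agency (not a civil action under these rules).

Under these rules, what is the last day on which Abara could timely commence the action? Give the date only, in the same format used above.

Because discovery on 2015-02-21 post-dates the 2011-05-17 act, accrual under the later-of rule falls on 2015-02-21.
The untolled deadline — 54 months after 2015-02-21 — is 2019-08-21.
Because the pending criminal prosecution ran from 2018-04-06 to 2018-12-08, the deadline is extended by 246 days to 2020-04-23.
None of the other events listed affects the running of the period under the stated rules.

2020-04-23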